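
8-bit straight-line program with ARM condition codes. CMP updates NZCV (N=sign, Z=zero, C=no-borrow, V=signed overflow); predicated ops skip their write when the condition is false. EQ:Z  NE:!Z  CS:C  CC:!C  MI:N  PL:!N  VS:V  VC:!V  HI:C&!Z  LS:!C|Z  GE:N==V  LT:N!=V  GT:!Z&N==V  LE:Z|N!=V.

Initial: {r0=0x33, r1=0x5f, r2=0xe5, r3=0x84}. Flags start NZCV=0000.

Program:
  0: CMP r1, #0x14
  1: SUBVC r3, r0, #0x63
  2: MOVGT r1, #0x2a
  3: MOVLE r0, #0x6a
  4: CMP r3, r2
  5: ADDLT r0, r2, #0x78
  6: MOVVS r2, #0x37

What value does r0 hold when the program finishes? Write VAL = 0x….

[0] flags=0010 → (cmp)
[1] flags=0010 VC?T → r3=0xd0
[2] flags=0010 GT?T → r1=0x2a
[3] flags=0010 LE?F → skip
[4] flags=1000 → (cmp)
[5] flags=1000 LT?T → r0=0x5d
[6] flags=1000 VS?F → skip

VAL = 0x5d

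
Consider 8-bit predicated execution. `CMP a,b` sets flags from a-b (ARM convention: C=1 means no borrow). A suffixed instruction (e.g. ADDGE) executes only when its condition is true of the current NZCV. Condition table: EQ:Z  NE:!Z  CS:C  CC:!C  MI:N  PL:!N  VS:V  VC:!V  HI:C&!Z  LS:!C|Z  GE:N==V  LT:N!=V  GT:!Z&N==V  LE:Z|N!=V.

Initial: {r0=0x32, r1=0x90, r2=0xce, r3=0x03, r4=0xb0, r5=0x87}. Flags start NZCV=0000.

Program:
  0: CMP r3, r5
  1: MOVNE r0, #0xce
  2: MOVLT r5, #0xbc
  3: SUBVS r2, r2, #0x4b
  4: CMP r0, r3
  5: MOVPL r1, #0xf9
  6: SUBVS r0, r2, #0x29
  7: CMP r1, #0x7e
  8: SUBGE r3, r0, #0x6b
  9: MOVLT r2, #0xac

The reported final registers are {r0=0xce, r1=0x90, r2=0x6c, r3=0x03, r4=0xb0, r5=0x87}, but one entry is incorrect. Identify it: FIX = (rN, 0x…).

0: ✓ CMP  NZCV=0000
1: ✓ MOVNE  r0←0xce
2: · MOVLT
3: · SUBVS
4: ✓ CMP  NZCV=1010
5: · MOVPL
6: · SUBVS
7: ✓ CMP  NZCV=0011
8: · SUBGE
9: ✓ MOVLT  r2←0xac

FIX = (r2, 0xac)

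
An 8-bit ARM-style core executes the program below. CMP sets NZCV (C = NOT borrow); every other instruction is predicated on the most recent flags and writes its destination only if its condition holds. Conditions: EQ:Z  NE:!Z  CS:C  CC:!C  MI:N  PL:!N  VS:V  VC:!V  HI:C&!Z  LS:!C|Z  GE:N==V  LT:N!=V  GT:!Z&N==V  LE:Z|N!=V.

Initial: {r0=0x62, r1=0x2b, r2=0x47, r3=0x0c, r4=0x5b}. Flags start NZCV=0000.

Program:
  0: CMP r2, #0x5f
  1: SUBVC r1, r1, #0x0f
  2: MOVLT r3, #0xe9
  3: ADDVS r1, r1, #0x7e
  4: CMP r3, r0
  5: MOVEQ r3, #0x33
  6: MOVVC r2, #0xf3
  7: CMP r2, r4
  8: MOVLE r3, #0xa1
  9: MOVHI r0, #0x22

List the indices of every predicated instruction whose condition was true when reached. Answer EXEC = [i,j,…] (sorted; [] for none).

0: ✓ CMP  NZCV=1000
1: ✓ SUBVC  r1←0x1c
2: ✓ MOVLT  r3←0xe9
3: · ADDVS
4: ✓ CMP  NZCV=1010
5: · MOVEQ
6: ✓ MOVVC  r2←0xf3
7: ✓ CMP  NZCV=1010
8: ✓ MOVLE  r3←0xa1
9: ✓ MOVHI  r0←0x22

EXEC = [1,2,6,8,9]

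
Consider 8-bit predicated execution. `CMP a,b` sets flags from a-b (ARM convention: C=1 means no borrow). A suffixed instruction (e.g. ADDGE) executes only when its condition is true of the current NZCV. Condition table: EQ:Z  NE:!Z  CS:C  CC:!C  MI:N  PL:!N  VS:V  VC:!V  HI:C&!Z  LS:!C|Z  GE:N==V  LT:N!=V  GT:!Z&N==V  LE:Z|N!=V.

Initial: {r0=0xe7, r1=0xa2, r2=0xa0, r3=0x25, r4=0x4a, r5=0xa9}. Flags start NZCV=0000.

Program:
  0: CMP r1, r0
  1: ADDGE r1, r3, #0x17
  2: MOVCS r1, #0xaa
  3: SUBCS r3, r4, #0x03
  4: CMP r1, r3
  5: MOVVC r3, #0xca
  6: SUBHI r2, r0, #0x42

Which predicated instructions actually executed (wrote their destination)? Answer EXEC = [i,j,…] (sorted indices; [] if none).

EXEC = [6]

[0] flags=1000 → (cmp)
[1] flags=1000 GE?F → skip
[2] flags=1000 CS?F → skip
[3] flags=1000 CS?F → skip
[4] flags=0011 → (cmp)
[5] flags=0011 VC?F → skip
[6] flags=0011 HI?T → r2=0xa5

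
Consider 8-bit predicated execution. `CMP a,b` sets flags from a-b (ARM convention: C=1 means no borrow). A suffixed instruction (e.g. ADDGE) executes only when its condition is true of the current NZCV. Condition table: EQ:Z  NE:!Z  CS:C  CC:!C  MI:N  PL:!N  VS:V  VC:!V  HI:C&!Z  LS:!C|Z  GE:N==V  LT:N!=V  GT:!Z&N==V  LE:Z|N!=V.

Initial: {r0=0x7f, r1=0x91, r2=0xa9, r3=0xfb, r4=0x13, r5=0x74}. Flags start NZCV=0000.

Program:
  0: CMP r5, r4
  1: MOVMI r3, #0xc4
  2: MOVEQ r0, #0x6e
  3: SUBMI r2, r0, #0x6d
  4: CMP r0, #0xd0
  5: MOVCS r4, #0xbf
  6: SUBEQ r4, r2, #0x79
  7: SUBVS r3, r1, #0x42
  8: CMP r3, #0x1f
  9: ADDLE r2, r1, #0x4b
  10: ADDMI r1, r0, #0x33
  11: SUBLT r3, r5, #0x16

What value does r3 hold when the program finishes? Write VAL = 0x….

VAL = 0x4f

0: ✓ CMP  NZCV=0010
1: · MOVMI
2: · MOVEQ
3: · SUBMI
4: ✓ CMP  NZCV=1001
5: · MOVCS
6: · SUBEQ
7: ✓ SUBVS  r3←0x4f
8: ✓ CMP  NZCV=0010
9: · ADDLE
10: · ADDMI
11: · SUBLT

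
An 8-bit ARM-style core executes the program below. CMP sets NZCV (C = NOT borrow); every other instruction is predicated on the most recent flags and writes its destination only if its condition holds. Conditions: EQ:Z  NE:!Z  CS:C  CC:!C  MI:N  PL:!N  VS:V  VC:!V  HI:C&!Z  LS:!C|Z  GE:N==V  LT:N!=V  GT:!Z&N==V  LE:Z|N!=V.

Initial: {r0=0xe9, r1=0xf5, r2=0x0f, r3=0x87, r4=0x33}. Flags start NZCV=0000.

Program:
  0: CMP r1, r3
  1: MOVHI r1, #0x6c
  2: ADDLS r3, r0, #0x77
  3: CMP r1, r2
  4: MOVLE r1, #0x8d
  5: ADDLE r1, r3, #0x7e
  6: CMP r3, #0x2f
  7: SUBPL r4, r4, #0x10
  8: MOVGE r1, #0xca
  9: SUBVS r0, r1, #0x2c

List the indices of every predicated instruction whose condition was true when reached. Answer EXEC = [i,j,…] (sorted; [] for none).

EXEC = [1,7,9]

0: ✓ CMP  NZCV=0010
1: ✓ MOVHI  r1←0x6c
2: · ADDLS
3: ✓ CMP  NZCV=0010
4: · MOVLE
5: · ADDLE
6: ✓ CMP  NZCV=0011
7: ✓ SUBPL  r4←0x23
8: · MOVGE
9: ✓ SUBVS  r0←0x40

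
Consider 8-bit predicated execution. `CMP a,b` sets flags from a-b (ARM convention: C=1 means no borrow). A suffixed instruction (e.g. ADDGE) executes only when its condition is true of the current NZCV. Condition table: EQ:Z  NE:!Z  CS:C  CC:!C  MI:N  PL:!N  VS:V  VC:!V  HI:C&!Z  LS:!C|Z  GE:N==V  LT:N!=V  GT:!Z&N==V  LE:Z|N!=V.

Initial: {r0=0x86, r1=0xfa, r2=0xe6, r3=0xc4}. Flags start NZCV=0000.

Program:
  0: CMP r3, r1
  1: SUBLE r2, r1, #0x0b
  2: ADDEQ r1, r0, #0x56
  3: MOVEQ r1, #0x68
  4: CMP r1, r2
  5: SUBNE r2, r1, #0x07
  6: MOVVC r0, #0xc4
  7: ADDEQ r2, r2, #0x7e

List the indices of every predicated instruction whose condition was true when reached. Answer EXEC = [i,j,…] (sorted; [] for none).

[0] flags=1000 → (cmp)
[1] flags=1000 LE?T → r2=0xef
[2] flags=1000 EQ?F → skip
[3] flags=1000 EQ?F → skip
[4] flags=0010 → (cmp)
[5] flags=0010 NE?T → r2=0xf3
[6] flags=0010 VC?T → r0=0xc4
[7] flags=0010 EQ?F → skip

EXEC = [1,5,6]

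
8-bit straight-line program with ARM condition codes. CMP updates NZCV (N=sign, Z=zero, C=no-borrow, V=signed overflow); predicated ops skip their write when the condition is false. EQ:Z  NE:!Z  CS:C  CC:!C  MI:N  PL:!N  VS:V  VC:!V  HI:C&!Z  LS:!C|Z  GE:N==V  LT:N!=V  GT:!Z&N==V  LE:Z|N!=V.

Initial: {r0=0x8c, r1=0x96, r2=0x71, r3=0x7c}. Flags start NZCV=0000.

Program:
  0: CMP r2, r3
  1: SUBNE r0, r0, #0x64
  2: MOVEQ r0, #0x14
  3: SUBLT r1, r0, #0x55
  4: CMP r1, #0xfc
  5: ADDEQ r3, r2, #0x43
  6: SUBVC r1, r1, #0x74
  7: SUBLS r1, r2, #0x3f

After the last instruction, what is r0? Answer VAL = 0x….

VAL = 0x28

0: ✓ CMP  NZCV=1000
1: ✓ SUBNE  r0←0x28
2: · MOVEQ
3: ✓ SUBLT  r1←0xd3
4: ✓ CMP  NZCV=1000
5: · ADDEQ
6: ✓ SUBVC  r1←0x5f
7: ✓ SUBLS  r1←0x32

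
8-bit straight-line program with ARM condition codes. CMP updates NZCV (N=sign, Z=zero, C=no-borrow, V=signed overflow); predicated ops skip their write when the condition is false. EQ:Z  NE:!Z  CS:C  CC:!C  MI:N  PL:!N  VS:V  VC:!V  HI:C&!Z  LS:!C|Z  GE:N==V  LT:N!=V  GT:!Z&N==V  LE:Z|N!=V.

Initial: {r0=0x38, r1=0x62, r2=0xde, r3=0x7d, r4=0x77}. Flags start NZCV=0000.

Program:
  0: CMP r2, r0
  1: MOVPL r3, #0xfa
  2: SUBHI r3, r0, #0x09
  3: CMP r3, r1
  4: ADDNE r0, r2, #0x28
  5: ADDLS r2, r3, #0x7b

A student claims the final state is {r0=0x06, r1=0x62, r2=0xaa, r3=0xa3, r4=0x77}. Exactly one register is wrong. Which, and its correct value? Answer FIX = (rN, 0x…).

FIX = (r3, 0x2f)

[0] flags=1010 → (cmp)
[1] flags=1010 PL?F → skip
[2] flags=1010 HI?T → r3=0x2f
[3] flags=1000 → (cmp)
[4] flags=1000 NE?T → r0=0x06
[5] flags=1000 LS?T → r2=0xaa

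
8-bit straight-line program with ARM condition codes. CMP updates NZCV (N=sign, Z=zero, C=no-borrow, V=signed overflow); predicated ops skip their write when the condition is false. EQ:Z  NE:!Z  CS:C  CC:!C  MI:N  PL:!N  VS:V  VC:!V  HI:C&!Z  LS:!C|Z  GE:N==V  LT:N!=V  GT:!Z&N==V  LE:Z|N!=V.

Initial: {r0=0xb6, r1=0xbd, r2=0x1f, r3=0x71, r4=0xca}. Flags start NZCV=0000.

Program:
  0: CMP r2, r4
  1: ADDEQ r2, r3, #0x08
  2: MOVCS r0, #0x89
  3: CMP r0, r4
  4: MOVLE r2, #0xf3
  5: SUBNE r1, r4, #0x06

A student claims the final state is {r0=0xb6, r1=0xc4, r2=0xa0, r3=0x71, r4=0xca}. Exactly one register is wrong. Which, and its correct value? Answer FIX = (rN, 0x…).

[0] flags=0000 → (cmp)
[1] flags=0000 EQ?F → skip
[2] flags=0000 CS?F → skip
[3] flags=1000 → (cmp)
[4] flags=1000 LE?T → r2=0xf3
[5] flags=1000 NE?T → r1=0xc4

FIX = (r2, 0xf3)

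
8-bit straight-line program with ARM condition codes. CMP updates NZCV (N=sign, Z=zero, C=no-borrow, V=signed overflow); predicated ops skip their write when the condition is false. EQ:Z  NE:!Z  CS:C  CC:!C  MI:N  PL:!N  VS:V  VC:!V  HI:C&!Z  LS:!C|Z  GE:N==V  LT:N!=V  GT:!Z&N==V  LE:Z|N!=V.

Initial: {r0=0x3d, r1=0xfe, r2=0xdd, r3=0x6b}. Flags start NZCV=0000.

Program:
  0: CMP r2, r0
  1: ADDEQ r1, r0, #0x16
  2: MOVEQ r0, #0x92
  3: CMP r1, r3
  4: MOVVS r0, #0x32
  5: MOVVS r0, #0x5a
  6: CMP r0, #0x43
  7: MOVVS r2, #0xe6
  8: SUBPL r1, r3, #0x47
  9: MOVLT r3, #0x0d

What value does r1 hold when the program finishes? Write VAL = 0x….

VAL = 0xfe

0: ✓ CMP  NZCV=1010
1: · ADDEQ
2: · MOVEQ
3: ✓ CMP  NZCV=1010
4: · MOVVS
5: · MOVVS
6: ✓ CMP  NZCV=1000
7: · MOVVS
8: · SUBPL
9: ✓ MOVLT  r3←0x0d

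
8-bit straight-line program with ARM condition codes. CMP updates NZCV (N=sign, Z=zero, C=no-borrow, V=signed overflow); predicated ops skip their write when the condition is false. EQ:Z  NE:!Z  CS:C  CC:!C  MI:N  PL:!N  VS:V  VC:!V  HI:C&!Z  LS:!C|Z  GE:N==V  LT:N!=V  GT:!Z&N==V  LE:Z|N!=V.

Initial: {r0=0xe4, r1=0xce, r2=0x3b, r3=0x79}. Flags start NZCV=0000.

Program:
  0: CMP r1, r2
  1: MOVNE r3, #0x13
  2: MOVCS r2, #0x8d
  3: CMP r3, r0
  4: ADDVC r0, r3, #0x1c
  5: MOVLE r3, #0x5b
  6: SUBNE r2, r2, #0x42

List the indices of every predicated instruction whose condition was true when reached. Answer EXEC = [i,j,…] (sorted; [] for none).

EXEC = [1,2,4,6]

0: ✓ CMP  NZCV=1010
1: ✓ MOVNE  r3←0x13
2: ✓ MOVCS  r2←0x8d
3: ✓ CMP  NZCV=0000
4: ✓ ADDVC  r0←0x2f
5: · MOVLE
6: ✓ SUBNE  r2←0x4b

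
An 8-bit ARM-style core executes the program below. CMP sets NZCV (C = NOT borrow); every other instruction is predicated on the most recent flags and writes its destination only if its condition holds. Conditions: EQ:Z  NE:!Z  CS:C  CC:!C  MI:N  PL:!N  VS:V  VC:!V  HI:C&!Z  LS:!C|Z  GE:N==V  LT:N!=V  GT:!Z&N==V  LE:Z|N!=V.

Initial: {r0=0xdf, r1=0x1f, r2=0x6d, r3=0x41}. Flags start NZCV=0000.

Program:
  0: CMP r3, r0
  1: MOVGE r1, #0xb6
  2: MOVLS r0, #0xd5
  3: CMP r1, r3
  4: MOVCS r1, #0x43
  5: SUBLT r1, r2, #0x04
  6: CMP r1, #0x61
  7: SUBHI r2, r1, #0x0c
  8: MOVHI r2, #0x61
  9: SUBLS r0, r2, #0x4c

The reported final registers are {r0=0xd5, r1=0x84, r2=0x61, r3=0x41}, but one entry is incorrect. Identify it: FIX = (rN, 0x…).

[0] flags=0000 → (cmp)
[1] flags=0000 GE?T → r1=0xb6
[2] flags=0000 LS?T → r0=0xd5
[3] flags=0011 → (cmp)
[4] flags=0011 CS?T → r1=0x43
[5] flags=0011 LT?T → r1=0x69
[6] flags=0010 → (cmp)
[7] flags=0010 HI?T → r2=0x5d
[8] flags=0010 HI?T → r2=0x61
[9] flags=0010 LS?F → skip

FIX = (r1, 0x69)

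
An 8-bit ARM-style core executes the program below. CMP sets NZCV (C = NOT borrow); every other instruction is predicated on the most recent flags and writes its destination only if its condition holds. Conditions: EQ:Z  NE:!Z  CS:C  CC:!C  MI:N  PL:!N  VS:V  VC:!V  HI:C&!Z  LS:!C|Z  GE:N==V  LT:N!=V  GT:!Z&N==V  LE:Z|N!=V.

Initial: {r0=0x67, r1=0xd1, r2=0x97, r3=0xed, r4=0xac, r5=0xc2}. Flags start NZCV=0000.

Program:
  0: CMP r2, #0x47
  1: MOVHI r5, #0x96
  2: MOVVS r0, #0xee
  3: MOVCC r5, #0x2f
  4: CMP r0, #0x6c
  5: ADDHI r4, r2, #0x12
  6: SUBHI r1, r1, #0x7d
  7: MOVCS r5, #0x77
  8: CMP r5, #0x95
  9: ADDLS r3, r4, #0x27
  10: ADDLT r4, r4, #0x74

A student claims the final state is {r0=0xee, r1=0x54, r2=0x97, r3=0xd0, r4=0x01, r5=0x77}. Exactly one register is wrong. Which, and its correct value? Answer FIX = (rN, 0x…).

FIX = (r4, 0xa9)

0: ✓ CMP  NZCV=0011
1: ✓ MOVHI  r5←0x96
2: ✓ MOVVS  r0←0xee
3: · MOVCC
4: ✓ CMP  NZCV=1010
5: ✓ ADDHI  r4←0xa9
6: ✓ SUBHI  r1←0x54
7: ✓ MOVCS  r5←0x77
8: ✓ CMP  NZCV=1001
9: ✓ ADDLS  r3←0xd0
10: · ADDLT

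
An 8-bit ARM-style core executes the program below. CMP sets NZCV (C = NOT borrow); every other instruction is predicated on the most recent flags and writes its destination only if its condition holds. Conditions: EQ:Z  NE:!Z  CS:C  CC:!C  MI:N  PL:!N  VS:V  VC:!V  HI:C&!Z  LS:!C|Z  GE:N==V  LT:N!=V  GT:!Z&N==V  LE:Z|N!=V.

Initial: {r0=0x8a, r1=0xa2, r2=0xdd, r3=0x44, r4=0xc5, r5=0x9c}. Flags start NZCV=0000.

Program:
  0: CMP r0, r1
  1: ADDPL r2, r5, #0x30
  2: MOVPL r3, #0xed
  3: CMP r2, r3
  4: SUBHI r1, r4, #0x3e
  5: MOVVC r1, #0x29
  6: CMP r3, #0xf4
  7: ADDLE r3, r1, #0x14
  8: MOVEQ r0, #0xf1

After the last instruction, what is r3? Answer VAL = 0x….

[0] flags=1000 → (cmp)
[1] flags=1000 PL?F → skip
[2] flags=1000 PL?F → skip
[3] flags=1010 → (cmp)
[4] flags=1010 HI?T → r1=0x87
[5] flags=1010 VC?T → r1=0x29
[6] flags=0000 → (cmp)
[7] flags=0000 LE?F → skip
[8] flags=0000 EQ?F → skip

VAL = 0x44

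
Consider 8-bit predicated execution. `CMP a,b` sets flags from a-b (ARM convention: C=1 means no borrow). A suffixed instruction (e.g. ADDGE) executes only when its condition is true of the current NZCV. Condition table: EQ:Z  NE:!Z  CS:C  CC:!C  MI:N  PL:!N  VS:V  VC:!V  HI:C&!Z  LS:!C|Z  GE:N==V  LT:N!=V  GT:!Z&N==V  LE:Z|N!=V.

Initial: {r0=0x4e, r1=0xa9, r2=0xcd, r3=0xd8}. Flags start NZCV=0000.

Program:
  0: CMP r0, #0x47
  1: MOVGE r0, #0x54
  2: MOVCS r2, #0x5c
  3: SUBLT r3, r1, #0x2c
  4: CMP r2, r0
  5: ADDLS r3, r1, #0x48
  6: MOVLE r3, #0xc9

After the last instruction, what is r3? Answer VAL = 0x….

VAL = 0xd8

0: ✓ CMP  NZCV=0010
1: ✓ MOVGE  r0←0x54
2: ✓ MOVCS  r2←0x5c
3: · SUBLT
4: ✓ CMP  NZCV=0010
5: · ADDLS
6: · MOVLE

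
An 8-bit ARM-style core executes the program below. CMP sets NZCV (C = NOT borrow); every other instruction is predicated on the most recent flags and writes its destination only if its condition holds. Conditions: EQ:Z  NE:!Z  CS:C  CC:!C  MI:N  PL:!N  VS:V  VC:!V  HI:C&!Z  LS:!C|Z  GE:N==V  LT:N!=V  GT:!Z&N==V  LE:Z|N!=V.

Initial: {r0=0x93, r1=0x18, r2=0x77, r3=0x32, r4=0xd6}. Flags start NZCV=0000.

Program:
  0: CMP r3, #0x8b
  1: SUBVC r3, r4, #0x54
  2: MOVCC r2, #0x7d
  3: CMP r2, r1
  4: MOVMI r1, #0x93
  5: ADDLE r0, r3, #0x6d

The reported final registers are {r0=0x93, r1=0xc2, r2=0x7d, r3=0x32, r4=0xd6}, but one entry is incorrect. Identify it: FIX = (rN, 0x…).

[0] flags=1001 → (cmp)
[1] flags=1001 VC?F → skip
[2] flags=1001 CC?T → r2=0x7d
[3] flags=0010 → (cmp)
[4] flags=0010 MI?F → skip
[5] flags=0010 LE?F → skip

FIX = (r1, 0x18)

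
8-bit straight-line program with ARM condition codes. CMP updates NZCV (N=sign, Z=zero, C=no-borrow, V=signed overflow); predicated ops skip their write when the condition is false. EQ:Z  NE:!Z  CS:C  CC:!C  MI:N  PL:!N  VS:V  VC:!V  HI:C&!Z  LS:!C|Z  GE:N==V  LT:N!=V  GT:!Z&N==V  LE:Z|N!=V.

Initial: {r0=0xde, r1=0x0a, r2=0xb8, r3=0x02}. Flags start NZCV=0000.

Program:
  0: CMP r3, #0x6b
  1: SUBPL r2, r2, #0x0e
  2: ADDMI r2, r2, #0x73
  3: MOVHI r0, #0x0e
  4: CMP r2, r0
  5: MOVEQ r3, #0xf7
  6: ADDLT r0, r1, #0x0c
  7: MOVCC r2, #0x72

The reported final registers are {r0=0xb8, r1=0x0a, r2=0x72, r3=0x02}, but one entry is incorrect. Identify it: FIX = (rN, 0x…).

0: ✓ CMP  NZCV=1000
1: · SUBPL
2: ✓ ADDMI  r2←0x2b
3: · MOVHI
4: ✓ CMP  NZCV=0000
5: · MOVEQ
6: · ADDLT
7: ✓ MOVCC  r2←0x72

FIX = (r0, 0xde)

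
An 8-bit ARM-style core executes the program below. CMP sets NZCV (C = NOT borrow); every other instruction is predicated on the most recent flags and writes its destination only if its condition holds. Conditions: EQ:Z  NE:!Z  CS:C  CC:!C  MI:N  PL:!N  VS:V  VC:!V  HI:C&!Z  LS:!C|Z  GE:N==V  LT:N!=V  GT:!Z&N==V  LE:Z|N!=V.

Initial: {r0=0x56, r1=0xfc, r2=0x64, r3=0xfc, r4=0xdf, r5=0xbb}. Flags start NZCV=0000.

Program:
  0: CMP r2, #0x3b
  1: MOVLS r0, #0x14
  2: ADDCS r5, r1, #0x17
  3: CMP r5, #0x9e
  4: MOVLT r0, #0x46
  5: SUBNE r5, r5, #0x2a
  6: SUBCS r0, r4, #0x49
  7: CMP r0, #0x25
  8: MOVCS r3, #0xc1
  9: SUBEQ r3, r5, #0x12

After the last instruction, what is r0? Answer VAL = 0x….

VAL = 0x56

[0] flags=0010 → (cmp)
[1] flags=0010 LS?F → skip
[2] flags=0010 CS?T → r5=0x13
[3] flags=0000 → (cmp)
[4] flags=0000 LT?F → skip
[5] flags=0000 NE?T → r5=0xe9
[6] flags=0000 CS?F → skip
[7] flags=0010 → (cmp)
[8] flags=0010 CS?T → r3=0xc1
[9] flags=0010 EQ?F → skip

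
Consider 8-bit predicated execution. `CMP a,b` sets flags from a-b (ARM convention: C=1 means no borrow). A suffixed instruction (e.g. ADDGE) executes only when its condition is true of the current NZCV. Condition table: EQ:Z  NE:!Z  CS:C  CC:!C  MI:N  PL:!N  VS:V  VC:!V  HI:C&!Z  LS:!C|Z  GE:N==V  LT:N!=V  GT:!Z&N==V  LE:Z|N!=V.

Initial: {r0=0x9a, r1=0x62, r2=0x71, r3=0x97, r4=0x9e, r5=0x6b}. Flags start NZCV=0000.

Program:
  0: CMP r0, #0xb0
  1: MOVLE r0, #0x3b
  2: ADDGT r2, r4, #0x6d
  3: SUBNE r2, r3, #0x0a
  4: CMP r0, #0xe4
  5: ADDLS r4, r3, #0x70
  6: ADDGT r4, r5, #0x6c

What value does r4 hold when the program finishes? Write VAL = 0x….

[0] flags=1000 → (cmp)
[1] flags=1000 LE?T → r0=0x3b
[2] flags=1000 GT?F → skip
[3] flags=1000 NE?T → r2=0x8d
[4] flags=0000 → (cmp)
[5] flags=0000 LS?T → r4=0x07
[6] flags=0000 GT?T → r4=0xd7

VAL = 0xd7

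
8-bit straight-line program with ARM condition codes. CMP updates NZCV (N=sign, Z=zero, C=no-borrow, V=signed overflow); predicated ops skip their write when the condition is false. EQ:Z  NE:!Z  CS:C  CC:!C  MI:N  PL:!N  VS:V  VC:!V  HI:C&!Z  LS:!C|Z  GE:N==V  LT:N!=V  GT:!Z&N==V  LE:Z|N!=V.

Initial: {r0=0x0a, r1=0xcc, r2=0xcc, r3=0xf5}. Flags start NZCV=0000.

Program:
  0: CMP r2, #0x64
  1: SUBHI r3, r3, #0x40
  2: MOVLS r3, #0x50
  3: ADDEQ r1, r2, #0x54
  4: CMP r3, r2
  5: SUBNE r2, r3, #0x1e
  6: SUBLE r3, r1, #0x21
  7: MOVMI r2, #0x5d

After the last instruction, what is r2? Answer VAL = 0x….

0: ✓ CMP  NZCV=0011
1: ✓ SUBHI  r3←0xb5
2: · MOVLS
3: · ADDEQ
4: ✓ CMP  NZCV=1000
5: ✓ SUBNE  r2←0x97
6: ✓ SUBLE  r3←0xab
7: ✓ MOVMI  r2←0x5d

VAL = 0x5d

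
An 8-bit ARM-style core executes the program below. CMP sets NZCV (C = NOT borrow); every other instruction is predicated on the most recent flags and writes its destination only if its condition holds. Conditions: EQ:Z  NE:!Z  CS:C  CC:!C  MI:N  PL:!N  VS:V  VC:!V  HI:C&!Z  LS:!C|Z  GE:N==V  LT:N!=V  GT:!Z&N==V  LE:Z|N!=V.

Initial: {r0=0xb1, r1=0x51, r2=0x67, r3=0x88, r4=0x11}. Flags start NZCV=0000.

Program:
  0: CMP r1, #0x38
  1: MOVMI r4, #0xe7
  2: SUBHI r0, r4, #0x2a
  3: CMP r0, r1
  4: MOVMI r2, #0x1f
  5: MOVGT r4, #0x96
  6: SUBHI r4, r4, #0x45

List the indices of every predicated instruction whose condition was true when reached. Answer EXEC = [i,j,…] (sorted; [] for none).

EXEC = [2,4,6]

[0] flags=0010 → (cmp)
[1] flags=0010 MI?F → skip
[2] flags=0010 HI?T → r0=0xe7
[3] flags=1010 → (cmp)
[4] flags=1010 MI?T → r2=0x1f
[5] flags=1010 GT?F → skip
[6] flags=1010 HI?T → r4=0xcc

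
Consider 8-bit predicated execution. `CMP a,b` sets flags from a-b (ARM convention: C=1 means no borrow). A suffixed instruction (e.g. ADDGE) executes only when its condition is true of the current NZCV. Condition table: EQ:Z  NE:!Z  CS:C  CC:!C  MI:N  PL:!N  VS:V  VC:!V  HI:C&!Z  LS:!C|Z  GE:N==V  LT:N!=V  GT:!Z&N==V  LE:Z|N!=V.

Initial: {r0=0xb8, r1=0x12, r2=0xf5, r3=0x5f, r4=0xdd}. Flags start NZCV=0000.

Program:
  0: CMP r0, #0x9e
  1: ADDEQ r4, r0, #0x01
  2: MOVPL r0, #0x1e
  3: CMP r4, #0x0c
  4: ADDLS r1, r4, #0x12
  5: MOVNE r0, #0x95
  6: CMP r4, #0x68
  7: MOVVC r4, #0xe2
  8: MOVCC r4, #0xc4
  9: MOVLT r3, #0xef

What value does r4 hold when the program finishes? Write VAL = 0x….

VAL = 0xdd

0: ✓ CMP  NZCV=0010
1: · ADDEQ
2: ✓ MOVPL  r0←0x1e
3: ✓ CMP  NZCV=1010
4: · ADDLS
5: ✓ MOVNE  r0←0x95
6: ✓ CMP  NZCV=0011
7: · MOVVC
8: · MOVCC
9: ✓ MOVLT  r3←0xef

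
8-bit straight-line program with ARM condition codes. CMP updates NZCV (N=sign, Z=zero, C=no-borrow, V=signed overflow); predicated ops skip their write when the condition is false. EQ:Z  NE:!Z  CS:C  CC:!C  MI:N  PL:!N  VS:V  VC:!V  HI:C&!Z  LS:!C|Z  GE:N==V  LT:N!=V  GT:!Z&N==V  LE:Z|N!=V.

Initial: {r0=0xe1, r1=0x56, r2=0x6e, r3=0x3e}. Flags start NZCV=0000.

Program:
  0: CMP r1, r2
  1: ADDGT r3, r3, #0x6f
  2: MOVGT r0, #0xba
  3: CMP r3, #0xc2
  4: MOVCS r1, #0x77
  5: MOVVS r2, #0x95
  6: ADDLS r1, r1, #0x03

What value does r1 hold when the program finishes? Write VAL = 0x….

VAL = 0x59

0: ✓ CMP  NZCV=1000
1: · ADDGT
2: · MOVGT
3: ✓ CMP  NZCV=0000
4: · MOVCS
5: · MOVVS
6: ✓ ADDLS  r1←0x59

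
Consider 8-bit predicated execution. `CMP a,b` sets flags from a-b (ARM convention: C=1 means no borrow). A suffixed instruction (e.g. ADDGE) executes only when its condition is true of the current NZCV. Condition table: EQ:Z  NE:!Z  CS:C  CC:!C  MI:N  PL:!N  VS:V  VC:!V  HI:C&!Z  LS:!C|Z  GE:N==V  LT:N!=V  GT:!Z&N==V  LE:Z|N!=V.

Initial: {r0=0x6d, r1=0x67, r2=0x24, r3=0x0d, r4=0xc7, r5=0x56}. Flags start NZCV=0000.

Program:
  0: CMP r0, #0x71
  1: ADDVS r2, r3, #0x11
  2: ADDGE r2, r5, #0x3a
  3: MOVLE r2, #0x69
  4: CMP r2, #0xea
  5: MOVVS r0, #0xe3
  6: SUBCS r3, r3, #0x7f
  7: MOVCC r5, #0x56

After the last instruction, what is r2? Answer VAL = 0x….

[0] flags=1000 → (cmp)
[1] flags=1000 VS?F → skip
[2] flags=1000 GE?F → skip
[3] flags=1000 LE?T → r2=0x69
[4] flags=0000 → (cmp)
[5] flags=0000 VS?F → skip
[6] flags=0000 CS?F → skip
[7] flags=0000 CC?T → r5=0x56

VAL = 0x69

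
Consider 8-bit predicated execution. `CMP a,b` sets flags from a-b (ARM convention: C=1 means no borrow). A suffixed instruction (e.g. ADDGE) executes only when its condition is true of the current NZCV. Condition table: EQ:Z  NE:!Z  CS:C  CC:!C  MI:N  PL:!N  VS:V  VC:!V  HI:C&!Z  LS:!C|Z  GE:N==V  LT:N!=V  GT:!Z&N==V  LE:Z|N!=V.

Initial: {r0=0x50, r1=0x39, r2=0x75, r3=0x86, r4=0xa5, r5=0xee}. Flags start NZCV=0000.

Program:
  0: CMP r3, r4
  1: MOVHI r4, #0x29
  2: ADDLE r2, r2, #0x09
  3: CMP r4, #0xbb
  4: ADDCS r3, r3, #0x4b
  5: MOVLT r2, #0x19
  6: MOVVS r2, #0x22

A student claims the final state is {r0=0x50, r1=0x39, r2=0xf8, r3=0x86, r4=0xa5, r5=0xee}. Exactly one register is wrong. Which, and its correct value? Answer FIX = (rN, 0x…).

0: ✓ CMP  NZCV=1000
1: · MOVHI
2: ✓ ADDLE  r2←0x7e
3: ✓ CMP  NZCV=1000
4: · ADDCS
5: ✓ MOVLT  r2←0x19
6: · MOVVS

FIX = (r2, 0x19)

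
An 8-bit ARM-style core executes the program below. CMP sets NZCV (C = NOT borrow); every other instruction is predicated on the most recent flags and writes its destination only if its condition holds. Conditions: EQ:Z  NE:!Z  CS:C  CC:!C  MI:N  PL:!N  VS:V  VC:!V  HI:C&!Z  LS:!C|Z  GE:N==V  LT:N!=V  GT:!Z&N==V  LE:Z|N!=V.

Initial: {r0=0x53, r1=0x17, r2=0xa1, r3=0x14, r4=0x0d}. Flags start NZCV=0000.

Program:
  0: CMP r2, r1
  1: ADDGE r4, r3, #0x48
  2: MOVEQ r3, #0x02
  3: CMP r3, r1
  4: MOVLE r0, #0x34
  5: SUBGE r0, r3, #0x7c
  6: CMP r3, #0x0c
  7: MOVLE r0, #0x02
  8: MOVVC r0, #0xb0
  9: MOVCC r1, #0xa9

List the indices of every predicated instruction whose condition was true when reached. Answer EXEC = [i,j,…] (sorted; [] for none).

EXEC = [4,8]

0: ✓ CMP  NZCV=1010
1: · ADDGE
2: · MOVEQ
3: ✓ CMP  NZCV=1000
4: ✓ MOVLE  r0←0x34
5: · SUBGE
6: ✓ CMP  NZCV=0010
7: · MOVLE
8: ✓ MOVVC  r0←0xb0
9: · MOVCC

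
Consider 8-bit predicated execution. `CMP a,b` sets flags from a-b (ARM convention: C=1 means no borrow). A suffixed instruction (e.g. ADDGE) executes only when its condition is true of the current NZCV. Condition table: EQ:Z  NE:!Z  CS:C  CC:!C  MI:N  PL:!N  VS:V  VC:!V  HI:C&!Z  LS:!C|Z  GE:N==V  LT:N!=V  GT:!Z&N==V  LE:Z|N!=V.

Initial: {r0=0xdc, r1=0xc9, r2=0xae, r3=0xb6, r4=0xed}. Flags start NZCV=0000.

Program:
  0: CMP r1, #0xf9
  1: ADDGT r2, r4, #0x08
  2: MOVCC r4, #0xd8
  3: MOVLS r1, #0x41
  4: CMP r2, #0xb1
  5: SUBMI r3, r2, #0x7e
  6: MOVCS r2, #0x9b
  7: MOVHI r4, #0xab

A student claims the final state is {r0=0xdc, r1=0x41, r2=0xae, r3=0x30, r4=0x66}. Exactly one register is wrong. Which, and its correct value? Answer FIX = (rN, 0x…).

[0] flags=1000 → (cmp)
[1] flags=1000 GT?F → skip
[2] flags=1000 CC?T → r4=0xd8
[3] flags=1000 LS?T → r1=0x41
[4] flags=1000 → (cmp)
[5] flags=1000 MI?T → r3=0x30
[6] flags=1000 CS?F → skip
[7] flags=1000 HI?F → skip

FIX = (r4, 0xd8)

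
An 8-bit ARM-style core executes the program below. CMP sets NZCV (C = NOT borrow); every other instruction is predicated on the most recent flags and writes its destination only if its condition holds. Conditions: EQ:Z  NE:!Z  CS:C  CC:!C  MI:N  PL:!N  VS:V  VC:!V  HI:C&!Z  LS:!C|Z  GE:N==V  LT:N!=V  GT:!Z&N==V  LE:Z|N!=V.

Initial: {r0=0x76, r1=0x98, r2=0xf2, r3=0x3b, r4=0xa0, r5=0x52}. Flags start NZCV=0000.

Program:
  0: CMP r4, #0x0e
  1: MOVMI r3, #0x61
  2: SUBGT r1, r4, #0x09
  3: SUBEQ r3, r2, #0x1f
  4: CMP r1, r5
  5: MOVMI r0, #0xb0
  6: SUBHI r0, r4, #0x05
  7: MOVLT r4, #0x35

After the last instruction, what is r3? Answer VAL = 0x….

0: ✓ CMP  NZCV=1010
1: ✓ MOVMI  r3←0x61
2: · SUBGT
3: · SUBEQ
4: ✓ CMP  NZCV=0011
5: · MOVMI
6: ✓ SUBHI  r0←0x9b
7: ✓ MOVLT  r4←0x35

VAL = 0x61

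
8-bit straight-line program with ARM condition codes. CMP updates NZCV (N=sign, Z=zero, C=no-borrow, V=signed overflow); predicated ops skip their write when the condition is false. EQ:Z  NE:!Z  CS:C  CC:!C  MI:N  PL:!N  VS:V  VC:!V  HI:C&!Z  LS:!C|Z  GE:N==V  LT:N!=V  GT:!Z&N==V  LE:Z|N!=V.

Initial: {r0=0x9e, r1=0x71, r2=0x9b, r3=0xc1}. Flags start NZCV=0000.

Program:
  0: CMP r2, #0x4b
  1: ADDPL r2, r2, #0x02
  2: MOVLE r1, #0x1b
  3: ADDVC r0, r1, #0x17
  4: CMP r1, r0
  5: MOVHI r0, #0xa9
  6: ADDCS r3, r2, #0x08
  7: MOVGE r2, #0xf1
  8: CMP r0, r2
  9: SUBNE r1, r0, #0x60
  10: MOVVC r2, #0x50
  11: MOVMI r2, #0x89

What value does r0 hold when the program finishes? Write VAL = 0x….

0: ✓ CMP  NZCV=0011
1: ✓ ADDPL  r2←0x9d
2: ✓ MOVLE  r1←0x1b
3: · ADDVC
4: ✓ CMP  NZCV=0000
5: · MOVHI
6: · ADDCS
7: ✓ MOVGE  r2←0xf1
8: ✓ CMP  NZCV=1000
9: ✓ SUBNE  r1←0x3e
10: ✓ MOVVC  r2←0x50
11: ✓ MOVMI  r2←0x89

VAL = 0x9e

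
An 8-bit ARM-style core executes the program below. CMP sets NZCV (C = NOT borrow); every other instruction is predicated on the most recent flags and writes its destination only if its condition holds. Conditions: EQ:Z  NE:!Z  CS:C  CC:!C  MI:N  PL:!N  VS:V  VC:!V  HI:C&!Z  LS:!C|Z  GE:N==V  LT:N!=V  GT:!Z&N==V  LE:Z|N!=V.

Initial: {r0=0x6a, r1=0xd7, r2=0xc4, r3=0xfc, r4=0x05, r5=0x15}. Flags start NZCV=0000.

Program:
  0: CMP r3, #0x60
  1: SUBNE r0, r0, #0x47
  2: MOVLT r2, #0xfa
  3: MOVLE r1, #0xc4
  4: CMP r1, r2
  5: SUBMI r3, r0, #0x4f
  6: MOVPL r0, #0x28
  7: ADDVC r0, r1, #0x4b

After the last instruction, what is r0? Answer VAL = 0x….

VAL = 0x0f

[0] flags=1010 → (cmp)
[1] flags=1010 NE?T → r0=0x23
[2] flags=1010 LT?T → r2=0xfa
[3] flags=1010 LE?T → r1=0xc4
[4] flags=1000 → (cmp)
[5] flags=1000 MI?T → r3=0xd4
[6] flags=1000 PL?F → skip
[7] flags=1000 VC?T → r0=0x0f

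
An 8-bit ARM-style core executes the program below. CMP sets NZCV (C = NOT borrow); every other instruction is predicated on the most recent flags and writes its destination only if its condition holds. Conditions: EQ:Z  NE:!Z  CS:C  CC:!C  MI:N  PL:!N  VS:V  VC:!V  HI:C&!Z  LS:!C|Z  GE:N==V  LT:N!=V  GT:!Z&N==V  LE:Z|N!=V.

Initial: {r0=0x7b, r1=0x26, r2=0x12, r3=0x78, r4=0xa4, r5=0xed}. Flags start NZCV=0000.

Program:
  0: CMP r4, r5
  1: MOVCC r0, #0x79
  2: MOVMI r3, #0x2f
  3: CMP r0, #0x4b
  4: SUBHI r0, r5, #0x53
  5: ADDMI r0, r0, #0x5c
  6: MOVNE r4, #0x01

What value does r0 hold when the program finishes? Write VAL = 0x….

VAL = 0x9a

0: ✓ CMP  NZCV=1000
1: ✓ MOVCC  r0←0x79
2: ✓ MOVMI  r3←0x2f
3: ✓ CMP  NZCV=0010
4: ✓ SUBHI  r0←0x9a
5: · ADDMI
6: ✓ MOVNE  r4←0x01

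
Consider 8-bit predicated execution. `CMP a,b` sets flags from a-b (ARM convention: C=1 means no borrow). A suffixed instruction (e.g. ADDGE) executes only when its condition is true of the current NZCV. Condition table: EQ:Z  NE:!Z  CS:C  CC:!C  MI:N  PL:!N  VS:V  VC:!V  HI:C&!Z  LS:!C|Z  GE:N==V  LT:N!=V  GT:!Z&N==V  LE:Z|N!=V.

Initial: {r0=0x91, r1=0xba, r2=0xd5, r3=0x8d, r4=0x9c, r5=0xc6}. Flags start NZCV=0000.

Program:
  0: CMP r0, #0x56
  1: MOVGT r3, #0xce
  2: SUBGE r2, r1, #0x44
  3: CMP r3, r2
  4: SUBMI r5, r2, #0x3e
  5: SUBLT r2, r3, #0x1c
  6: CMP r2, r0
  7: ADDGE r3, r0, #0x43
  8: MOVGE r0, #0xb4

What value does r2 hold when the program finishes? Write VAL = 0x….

VAL = 0x71

[0] flags=0011 → (cmp)
[1] flags=0011 GT?F → skip
[2] flags=0011 GE?F → skip
[3] flags=1000 → (cmp)
[4] flags=1000 MI?T → r5=0x97
[5] flags=1000 LT?T → r2=0x71
[6] flags=1001 → (cmp)
[7] flags=1001 GE?T → r3=0xd4
[8] flags=1001 GE?T → r0=0xb4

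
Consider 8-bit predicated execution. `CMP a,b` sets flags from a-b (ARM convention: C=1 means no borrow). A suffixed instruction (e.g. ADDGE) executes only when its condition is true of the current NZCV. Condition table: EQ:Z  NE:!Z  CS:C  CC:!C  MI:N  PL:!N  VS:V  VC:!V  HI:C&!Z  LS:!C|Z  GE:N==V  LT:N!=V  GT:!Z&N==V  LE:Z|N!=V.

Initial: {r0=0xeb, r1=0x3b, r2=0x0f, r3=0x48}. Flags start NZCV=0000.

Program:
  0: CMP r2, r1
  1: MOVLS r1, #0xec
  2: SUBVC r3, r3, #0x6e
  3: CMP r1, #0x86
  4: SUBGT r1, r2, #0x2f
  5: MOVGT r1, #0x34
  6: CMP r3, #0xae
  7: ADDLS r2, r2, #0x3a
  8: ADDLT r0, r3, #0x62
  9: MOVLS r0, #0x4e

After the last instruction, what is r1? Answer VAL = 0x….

VAL = 0x34

0: ✓ CMP  NZCV=1000
1: ✓ MOVLS  r1←0xec
2: ✓ SUBVC  r3←0xda
3: ✓ CMP  NZCV=0010
4: ✓ SUBGT  r1←0xe0
5: ✓ MOVGT  r1←0x34
6: ✓ CMP  NZCV=0010
7: · ADDLS
8: · ADDLT
9: · MOVLS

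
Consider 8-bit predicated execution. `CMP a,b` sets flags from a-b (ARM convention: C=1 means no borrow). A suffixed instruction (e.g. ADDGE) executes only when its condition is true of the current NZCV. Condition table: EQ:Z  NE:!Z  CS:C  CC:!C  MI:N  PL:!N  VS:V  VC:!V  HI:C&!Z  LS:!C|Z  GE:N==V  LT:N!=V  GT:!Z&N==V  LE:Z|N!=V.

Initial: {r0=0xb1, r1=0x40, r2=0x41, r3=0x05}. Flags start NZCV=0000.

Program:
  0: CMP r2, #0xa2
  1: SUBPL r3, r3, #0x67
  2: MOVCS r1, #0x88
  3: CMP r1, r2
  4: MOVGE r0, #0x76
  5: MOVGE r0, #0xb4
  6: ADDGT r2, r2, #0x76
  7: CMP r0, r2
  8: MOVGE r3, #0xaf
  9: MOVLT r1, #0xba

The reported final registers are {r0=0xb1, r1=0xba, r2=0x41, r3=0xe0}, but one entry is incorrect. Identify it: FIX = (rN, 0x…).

FIX = (r3, 0x05)

[0] flags=1001 → (cmp)
[1] flags=1001 PL?F → skip
[2] flags=1001 CS?F → skip
[3] flags=1000 → (cmp)
[4] flags=1000 GE?F → skip
[5] flags=1000 GE?F → skip
[6] flags=1000 GT?F → skip
[7] flags=0011 → (cmp)
[8] flags=0011 GE?F → skip
[9] flags=0011 LT?T → r1=0xba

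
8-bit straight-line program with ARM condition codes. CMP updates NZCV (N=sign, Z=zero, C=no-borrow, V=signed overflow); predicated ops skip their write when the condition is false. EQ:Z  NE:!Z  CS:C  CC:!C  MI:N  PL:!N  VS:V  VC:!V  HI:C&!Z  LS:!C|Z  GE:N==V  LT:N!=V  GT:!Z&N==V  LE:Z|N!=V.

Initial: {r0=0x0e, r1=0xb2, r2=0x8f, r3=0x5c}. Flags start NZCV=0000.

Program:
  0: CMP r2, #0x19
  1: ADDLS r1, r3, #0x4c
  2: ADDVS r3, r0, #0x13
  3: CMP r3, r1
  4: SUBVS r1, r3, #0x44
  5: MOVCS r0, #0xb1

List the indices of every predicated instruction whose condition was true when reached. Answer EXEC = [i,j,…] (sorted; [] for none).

[0] flags=0011 → (cmp)
[1] flags=0011 LS?F → skip
[2] flags=0011 VS?T → r3=0x21
[3] flags=0000 → (cmp)
[4] flags=0000 VS?F → skip
[5] flags=0000 CS?F → skip

EXEC = [2]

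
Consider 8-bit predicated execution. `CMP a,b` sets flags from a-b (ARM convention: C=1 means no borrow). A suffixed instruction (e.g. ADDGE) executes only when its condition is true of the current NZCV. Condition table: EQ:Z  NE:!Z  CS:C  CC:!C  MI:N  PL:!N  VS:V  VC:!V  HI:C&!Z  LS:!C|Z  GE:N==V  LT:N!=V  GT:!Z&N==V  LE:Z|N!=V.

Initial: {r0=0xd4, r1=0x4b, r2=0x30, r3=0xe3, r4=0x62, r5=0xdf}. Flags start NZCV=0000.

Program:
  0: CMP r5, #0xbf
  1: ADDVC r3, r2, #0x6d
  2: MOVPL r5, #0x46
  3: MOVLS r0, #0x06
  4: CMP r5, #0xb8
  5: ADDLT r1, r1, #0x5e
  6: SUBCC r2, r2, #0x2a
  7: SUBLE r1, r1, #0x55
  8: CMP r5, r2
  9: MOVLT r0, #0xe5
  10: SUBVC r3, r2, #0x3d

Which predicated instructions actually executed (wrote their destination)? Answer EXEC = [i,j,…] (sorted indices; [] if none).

EXEC = [1,2,6,10]

[0] flags=0010 → (cmp)
[1] flags=0010 VC?T → r3=0x9d
[2] flags=0010 PL?T → r5=0x46
[3] flags=0010 LS?F → skip
[4] flags=1001 → (cmp)
[5] flags=1001 LT?F → skip
[6] flags=1001 CC?T → r2=0x06
[7] flags=1001 LE?F → skip
[8] flags=0010 → (cmp)
[9] flags=0010 LT?F → skip
[10] flags=0010 VC?T → r3=0xc9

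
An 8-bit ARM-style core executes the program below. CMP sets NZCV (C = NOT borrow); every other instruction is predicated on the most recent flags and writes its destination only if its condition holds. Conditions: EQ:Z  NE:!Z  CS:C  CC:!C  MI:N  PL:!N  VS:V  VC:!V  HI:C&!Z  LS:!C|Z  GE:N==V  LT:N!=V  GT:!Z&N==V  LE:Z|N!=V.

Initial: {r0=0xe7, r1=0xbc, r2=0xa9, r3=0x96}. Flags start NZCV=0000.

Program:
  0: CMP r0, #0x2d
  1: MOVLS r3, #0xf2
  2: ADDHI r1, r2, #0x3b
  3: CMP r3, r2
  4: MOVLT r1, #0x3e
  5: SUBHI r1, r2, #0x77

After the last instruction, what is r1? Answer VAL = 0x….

[0] flags=1010 → (cmp)
[1] flags=1010 LS?F → skip
[2] flags=1010 HI?T → r1=0xe4
[3] flags=1000 → (cmp)
[4] flags=1000 LT?T → r1=0x3e
[5] flags=1000 HI?F → skip

VAL = 0x3e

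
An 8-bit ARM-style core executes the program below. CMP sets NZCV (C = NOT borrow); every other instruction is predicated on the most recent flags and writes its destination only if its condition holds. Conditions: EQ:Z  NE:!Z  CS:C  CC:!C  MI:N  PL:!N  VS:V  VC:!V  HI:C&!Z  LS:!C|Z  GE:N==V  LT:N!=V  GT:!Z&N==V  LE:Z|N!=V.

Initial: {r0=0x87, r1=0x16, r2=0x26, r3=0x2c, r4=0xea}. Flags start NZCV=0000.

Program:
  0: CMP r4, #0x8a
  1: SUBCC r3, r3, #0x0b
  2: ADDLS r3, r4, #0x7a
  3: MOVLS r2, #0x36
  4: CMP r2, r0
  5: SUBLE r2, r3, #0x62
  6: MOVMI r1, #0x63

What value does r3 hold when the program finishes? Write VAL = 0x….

[0] flags=0010 → (cmp)
[1] flags=0010 CC?F → skip
[2] flags=0010 LS?F → skip
[3] flags=0010 LS?F → skip
[4] flags=1001 → (cmp)
[5] flags=1001 LE?F → skip
[6] flags=1001 MI?T → r1=0x63

VAL = 0x2c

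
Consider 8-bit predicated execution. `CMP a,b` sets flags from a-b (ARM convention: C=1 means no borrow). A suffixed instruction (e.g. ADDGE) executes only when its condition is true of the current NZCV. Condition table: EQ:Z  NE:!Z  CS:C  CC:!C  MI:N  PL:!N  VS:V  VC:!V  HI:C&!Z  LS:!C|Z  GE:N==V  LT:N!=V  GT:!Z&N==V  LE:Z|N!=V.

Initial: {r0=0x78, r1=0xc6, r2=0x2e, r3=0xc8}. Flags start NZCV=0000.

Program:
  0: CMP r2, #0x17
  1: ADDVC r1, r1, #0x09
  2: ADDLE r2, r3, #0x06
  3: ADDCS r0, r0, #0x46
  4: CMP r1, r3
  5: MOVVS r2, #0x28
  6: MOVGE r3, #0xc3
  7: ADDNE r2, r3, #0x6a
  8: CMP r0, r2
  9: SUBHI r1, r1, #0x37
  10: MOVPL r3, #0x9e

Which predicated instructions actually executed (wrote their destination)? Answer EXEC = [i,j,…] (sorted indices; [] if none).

[0] flags=0010 → (cmp)
[1] flags=0010 VC?T → r1=0xcf
[2] flags=0010 LE?F → skip
[3] flags=0010 CS?T → r0=0xbe
[4] flags=0010 → (cmp)
[5] flags=0010 VS?F → skip
[6] flags=0010 GE?T → r3=0xc3
[7] flags=0010 NE?T → r2=0x2d
[8] flags=1010 → (cmp)
[9] flags=1010 HI?T → r1=0x98
[10] flags=1010 PL?F → skip

EXEC = [1,3,6,7,9]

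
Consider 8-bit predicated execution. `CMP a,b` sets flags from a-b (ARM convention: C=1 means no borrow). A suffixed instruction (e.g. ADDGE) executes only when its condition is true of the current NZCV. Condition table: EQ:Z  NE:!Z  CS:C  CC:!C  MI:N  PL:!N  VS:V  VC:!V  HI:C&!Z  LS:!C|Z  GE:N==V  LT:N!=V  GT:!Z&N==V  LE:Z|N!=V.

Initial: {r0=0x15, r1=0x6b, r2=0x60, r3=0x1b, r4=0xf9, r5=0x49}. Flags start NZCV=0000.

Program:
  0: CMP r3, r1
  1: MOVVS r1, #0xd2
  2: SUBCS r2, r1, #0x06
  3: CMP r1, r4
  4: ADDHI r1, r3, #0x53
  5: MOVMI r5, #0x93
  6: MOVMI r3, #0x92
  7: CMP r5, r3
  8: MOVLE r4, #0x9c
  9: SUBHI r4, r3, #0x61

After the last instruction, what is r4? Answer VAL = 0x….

[0] flags=1000 → (cmp)
[1] flags=1000 VS?F → skip
[2] flags=1000 CS?F → skip
[3] flags=0000 → (cmp)
[4] flags=0000 HI?F → skip
[5] flags=0000 MI?F → skip
[6] flags=0000 MI?F → skip
[7] flags=0010 → (cmp)
[8] flags=0010 LE?F → skip
[9] flags=0010 HI?T → r4=0xba

VAL = 0xba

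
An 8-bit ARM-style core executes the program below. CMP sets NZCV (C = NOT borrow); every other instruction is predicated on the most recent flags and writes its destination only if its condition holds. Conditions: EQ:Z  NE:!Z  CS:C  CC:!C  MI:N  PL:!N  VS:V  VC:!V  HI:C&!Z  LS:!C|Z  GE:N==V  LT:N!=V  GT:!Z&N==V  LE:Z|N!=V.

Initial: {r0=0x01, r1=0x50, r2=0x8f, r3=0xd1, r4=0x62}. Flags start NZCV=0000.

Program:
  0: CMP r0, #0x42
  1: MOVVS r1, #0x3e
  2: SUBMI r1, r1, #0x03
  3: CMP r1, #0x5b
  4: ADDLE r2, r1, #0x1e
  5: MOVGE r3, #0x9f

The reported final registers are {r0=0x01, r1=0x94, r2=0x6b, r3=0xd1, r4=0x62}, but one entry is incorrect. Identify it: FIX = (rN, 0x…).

FIX = (r1, 0x4d)

[0] flags=1000 → (cmp)
[1] flags=1000 VS?F → skip
[2] flags=1000 MI?T → r1=0x4d
[3] flags=1000 → (cmp)
[4] flags=1000 LE?T → r2=0x6b
[5] flags=1000 GE?F → skip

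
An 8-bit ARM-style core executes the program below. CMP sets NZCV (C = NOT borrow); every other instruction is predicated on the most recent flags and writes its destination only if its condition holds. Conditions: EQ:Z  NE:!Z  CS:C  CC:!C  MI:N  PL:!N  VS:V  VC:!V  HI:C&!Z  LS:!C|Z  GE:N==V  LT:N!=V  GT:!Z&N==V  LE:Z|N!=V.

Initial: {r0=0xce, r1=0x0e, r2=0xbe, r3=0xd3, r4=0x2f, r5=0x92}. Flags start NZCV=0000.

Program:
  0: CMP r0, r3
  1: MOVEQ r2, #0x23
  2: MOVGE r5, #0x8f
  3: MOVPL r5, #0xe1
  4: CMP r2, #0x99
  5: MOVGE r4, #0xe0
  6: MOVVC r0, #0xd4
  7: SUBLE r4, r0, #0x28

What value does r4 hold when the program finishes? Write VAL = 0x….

VAL = 0xe0

0: ✓ CMP  NZCV=1000
1: · MOVEQ
2: · MOVGE
3: · MOVPL
4: ✓ CMP  NZCV=0010
5: ✓ MOVGE  r4←0xe0
6: ✓ MOVVC  r0←0xd4
7: · SUBLE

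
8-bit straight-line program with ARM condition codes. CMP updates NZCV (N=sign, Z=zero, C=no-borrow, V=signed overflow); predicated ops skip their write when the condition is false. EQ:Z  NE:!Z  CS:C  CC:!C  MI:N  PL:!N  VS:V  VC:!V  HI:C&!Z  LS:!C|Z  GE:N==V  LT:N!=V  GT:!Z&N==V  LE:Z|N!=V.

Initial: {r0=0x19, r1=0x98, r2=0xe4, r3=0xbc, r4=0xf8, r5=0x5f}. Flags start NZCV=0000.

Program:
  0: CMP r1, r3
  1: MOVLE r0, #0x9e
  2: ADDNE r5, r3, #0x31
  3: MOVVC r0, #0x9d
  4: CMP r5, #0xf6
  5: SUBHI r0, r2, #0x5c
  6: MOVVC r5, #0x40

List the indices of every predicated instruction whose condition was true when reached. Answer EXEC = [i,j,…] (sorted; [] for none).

EXEC = [1,2,3,6]

0: ✓ CMP  NZCV=1000
1: ✓ MOVLE  r0←0x9e
2: ✓ ADDNE  r5←0xed
3: ✓ MOVVC  r0←0x9d
4: ✓ CMP  NZCV=1000
5: · SUBHI
6: ✓ MOVVC  r5←0x40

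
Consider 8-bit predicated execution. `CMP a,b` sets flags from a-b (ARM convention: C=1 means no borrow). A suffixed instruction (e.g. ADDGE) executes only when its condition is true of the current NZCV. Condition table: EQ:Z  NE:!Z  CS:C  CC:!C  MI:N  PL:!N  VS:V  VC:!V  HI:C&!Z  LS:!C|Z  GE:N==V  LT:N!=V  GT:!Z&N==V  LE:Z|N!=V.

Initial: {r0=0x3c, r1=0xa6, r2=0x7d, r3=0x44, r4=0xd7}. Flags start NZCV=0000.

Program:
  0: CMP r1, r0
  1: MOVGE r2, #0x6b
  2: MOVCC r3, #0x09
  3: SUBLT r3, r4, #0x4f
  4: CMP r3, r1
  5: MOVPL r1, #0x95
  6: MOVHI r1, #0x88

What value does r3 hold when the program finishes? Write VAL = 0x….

[0] flags=0011 → (cmp)
[1] flags=0011 GE?F → skip
[2] flags=0011 CC?F → skip
[3] flags=0011 LT?T → r3=0x88
[4] flags=1000 → (cmp)
[5] flags=1000 PL?F → skip
[6] flags=1000 HI?F → skip

VAL = 0x88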